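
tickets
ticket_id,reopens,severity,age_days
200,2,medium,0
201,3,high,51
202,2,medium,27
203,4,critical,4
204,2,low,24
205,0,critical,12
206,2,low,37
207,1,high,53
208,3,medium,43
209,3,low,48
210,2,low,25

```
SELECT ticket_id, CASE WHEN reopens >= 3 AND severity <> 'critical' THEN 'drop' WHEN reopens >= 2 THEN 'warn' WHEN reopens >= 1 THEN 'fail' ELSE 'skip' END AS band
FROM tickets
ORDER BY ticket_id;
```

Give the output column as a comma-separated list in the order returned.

ticket_id=200: reopens >= 2 → warn
ticket_id=201: reopens >= 3 AND severity <> 'critical' → drop
ticket_id=202: reopens >= 2 → warn
ticket_id=203: reopens >= 2 → warn
ticket_id=204: reopens >= 2 → warn
ticket_id=205: ELSE → skip
ticket_id=206: reopens >= 2 → warn
ticket_id=207: reopens >= 1 → fail
ticket_id=208: reopens >= 3 AND severity <> 'critical' → drop
ticket_id=209: reopens >= 3 AND severity <> 'critical' → drop
ticket_id=210: reopens >= 2 → warn

warn, drop, warn, warn, warn, skip, warn, fail, drop, drop, warn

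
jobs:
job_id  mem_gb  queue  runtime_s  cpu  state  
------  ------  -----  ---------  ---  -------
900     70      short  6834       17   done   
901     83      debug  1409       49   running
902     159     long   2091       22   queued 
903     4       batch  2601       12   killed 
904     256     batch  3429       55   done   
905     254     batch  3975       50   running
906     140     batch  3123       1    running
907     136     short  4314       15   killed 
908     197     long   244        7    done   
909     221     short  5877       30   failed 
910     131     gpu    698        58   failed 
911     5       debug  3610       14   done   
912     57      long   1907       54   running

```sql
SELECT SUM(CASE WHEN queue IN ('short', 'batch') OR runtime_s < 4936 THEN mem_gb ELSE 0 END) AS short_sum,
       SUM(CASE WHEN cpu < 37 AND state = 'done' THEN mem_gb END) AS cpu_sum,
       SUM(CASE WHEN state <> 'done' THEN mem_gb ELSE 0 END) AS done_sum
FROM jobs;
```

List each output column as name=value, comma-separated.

[short_sum: queue IN ('short', 'batch') OR runtime_s < 4936]
job_id=900: ✓ → 70
job_id=901: ✓ → 83
job_id=902: ✓ → 159
job_id=903: ✓ → 4
job_id=904: ✓ → 256
job_id=905: ✓ → 254
job_id=906: ✓ → 140
job_id=907: ✓ → 136
job_id=908: ✓ → 197
job_id=909: ✓ → 221
job_id=910: ✓ → 131
job_id=911: ✓ → 5
job_id=912: ✓ → 57
short_sum = 70 + 83 + 159 + 4 + 256 + 254 + 140 + 136 + 197 + 221 + 131 + 5 + 57 = 1713
—
[cpu_sum: cpu < 37 AND state = 'done']
job_id=900: ✓ → 70
job_id=901: ✗
job_id=902: ✗
job_id=903: ✗
job_id=904: ✗
job_id=905: ✗
job_id=906: ✗
job_id=907: ✗
job_id=908: ✓ → 197
job_id=909: ✗
job_id=910: ✗
job_id=911: ✓ → 5
job_id=912: ✗
cpu_sum = 70 + 197 + 5 = 272
—
[done_sum: state <> 'done']
job_id=900: ✗
job_id=901: ✓ → 83
job_id=902: ✓ → 159
job_id=903: ✓ → 4
job_id=904: ✗
job_id=905: ✓ → 254
job_id=906: ✓ → 140
job_id=907: ✓ → 136
job_id=908: ✗
job_id=909: ✓ → 221
job_id=910: ✓ → 131
job_id=911: ✗
job_id=912: ✓ → 57
done_sum = 83 + 159 + 4 + 254 + 140 + 136 + 221 + 131 + 57 = 1185

short_sum=1713, cpu_sum=272, done_sum=1185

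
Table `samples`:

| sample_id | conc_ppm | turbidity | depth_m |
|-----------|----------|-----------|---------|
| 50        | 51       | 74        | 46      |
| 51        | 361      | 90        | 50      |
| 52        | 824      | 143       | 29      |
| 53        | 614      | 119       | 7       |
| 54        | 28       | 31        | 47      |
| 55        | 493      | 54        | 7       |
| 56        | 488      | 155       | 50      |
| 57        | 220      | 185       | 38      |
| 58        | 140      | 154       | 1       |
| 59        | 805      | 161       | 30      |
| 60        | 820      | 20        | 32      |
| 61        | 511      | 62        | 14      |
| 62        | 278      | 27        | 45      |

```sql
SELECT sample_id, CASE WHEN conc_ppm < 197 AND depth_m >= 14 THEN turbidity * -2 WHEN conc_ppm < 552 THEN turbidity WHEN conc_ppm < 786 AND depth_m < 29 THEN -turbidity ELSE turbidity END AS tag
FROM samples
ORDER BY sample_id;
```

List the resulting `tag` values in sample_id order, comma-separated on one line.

-148, 90, 143, -119, -62, 54, 155, 185, 154, 161, 20, 62, 27

sample_id=50: conc_ppm < 197 AND depth_m >= 14 → -148
sample_id=51: conc_ppm < 552 → 90
sample_id=52: ELSE → 143
sample_id=53: conc_ppm < 786 AND depth_m < 29 → -119
sample_id=54: conc_ppm < 197 AND depth_m >= 14 → -62
sample_id=55: conc_ppm < 552 → 54
sample_id=56: conc_ppm < 552 → 155
sample_id=57: conc_ppm < 552 → 185
sample_id=58: conc_ppm < 552 → 154
sample_id=59: ELSE → 161
sample_id=60: ELSE → 20
sample_id=61: conc_ppm < 552 → 62
sample_id=62: conc_ppm < 552 → 27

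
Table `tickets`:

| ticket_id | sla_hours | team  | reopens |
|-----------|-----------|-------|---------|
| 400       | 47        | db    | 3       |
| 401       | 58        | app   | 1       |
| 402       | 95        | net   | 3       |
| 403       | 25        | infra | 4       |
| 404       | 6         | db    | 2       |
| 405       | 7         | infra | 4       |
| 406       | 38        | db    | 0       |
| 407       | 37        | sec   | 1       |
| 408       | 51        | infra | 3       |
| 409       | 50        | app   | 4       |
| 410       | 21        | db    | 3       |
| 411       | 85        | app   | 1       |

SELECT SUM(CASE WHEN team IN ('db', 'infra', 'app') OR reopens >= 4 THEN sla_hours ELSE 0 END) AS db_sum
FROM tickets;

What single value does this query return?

388

ticket_id=400: ✓ → 47
ticket_id=401: ✓ → 58
ticket_id=402: ✗
ticket_id=403: ✓ → 25
ticket_id=404: ✓ → 6
ticket_id=405: ✓ → 7
ticket_id=406: ✓ → 38
ticket_id=407: ✗
ticket_id=408: ✓ → 51
ticket_id=409: ✓ → 50
ticket_id=410: ✓ → 21
ticket_id=411: ✓ → 85
db_sum = 47 + 58 + 25 + 6 + 7 + 38 + 51 + 50 + 21 + 85 = 388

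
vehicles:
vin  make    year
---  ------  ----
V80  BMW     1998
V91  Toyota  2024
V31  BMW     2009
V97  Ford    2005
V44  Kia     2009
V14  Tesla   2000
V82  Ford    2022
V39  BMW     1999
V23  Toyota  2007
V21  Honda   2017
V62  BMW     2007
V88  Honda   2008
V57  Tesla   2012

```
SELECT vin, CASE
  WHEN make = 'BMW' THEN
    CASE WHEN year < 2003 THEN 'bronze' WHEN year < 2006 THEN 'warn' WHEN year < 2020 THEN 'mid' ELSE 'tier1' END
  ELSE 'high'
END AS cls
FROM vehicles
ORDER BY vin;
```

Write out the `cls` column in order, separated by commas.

vin=V14: make='Tesla' → outer ELSE → high
vin=V21: make='Honda' → outer ELSE → high
vin=V23: make='Toyota' → outer ELSE → high
vin=V31: make='BMW' → inner[year < 2020] → mid
vin=V39: make='BMW' → inner[year < 2003] → bronze
vin=V44: make='Kia' → outer ELSE → high
vin=V57: make='Tesla' → outer ELSE → high
vin=V62: make='BMW' → inner[year < 2020] → mid
vin=V80: make='BMW' → inner[year < 2003] → bronze
vin=V82: make='Ford' → outer ELSE → high
vin=V88: make='Honda' → outer ELSE → high
vin=V91: make='Toyota' → outer ELSE → high
vin=V97: make='Ford' → outer ELSE → high

high, high, high, mid, bronze, high, high, mid, bronze, high, high, high, high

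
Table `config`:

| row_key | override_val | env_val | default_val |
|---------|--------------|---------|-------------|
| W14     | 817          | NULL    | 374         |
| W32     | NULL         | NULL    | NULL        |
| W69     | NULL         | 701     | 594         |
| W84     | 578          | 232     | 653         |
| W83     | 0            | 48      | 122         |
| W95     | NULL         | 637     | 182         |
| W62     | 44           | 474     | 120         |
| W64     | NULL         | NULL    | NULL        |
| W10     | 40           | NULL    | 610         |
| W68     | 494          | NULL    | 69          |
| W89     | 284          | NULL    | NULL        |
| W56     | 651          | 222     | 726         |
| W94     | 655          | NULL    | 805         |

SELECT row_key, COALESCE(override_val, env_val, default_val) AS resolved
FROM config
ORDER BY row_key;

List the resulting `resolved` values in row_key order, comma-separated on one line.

40, 817, NULL, 651, 44, NULL, 494, 701, 0, 578, 284, 655, 637

row_key=W10: override_val=40 → 40
row_key=W14: override_val=817 → 817
row_key=W32: override_val=NULL, env_val=NULL, default_val=NULL (all NULL) → NULL
row_key=W56: override_val=651 → 651
row_key=W62: override_val=44 → 44
row_key=W64: override_val=NULL, env_val=NULL, default_val=NULL (all NULL) → NULL
row_key=W68: override_val=494 → 494
row_key=W69: override_val=NULL, env_val=701 → 701
row_key=W83: override_val=0 → 0
row_key=W84: override_val=578 → 578
row_key=W89: override_val=284 → 284
row_key=W94: override_val=655 → 655
row_key=W95: override_val=NULL, env_val=637 → 637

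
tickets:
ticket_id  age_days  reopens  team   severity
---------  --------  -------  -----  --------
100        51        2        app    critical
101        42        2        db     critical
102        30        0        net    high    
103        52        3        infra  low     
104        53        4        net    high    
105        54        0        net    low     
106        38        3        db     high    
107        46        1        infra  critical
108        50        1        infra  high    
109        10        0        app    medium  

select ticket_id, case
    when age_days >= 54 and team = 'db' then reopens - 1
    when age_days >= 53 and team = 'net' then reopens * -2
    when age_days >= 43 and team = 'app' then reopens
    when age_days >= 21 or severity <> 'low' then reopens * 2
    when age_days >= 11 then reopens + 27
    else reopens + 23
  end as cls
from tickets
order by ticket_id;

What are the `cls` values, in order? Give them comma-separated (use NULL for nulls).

ticket_id=100: age_days >= 43 and team = 'app' → 2
ticket_id=101: age_days >= 21 or severity <> 'low' → 4
ticket_id=102: age_days >= 21 or severity <> 'low' → 0
ticket_id=103: age_days >= 21 or severity <> 'low' → 6
ticket_id=104: age_days >= 53 and team = 'net' → -8
ticket_id=105: age_days >= 53 and team = 'net' → 0
ticket_id=106: age_days >= 21 or severity <> 'low' → 6
ticket_id=107: age_days >= 21 or severity <> 'low' → 2
ticket_id=108: age_days >= 21 or severity <> 'low' → 2
ticket_id=109: age_days >= 21 or severity <> 'low' → 0

2, 4, 0, 6, -8, 0, 6, 2, 2, 0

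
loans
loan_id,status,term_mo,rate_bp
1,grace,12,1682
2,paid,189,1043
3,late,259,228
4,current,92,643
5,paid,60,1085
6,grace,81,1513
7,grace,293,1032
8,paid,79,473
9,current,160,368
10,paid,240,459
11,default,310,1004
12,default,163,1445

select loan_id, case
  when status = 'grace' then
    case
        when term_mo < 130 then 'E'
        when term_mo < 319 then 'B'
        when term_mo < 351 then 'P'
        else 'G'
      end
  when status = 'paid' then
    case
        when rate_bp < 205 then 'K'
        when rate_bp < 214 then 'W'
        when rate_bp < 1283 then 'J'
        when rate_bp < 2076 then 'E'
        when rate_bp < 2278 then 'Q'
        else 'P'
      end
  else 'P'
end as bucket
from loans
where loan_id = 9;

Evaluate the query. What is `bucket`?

P

loan_id = 9: status=current, term_mo=160, rate_bp=368.
status='current' → outer ELSE → P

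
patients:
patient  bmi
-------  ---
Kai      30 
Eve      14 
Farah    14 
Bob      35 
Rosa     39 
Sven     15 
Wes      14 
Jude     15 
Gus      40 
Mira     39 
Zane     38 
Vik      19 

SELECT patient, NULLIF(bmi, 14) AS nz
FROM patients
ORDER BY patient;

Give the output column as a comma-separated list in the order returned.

patient=Bob: bmi=35 vs 14: differ → 35
patient=Eve: bmi=14 vs 14: equal → NULL
patient=Farah: bmi=14 vs 14: equal → NULL
patient=Gus: bmi=40 vs 14: differ → 40
patient=Jude: bmi=15 vs 14: differ → 15
patient=Kai: bmi=30 vs 14: differ → 30
patient=Mira: bmi=39 vs 14: differ → 39
patient=Rosa: bmi=39 vs 14: differ → 39
patient=Sven: bmi=15 vs 14: differ → 15
patient=Vik: bmi=19 vs 14: differ → 19
patient=Wes: bmi=14 vs 14: equal → NULL
patient=Zane: bmi=38 vs 14: differ → 38

35, NULL, NULL, 40, 15, 30, 39, 39, 15, 19, NULL, 38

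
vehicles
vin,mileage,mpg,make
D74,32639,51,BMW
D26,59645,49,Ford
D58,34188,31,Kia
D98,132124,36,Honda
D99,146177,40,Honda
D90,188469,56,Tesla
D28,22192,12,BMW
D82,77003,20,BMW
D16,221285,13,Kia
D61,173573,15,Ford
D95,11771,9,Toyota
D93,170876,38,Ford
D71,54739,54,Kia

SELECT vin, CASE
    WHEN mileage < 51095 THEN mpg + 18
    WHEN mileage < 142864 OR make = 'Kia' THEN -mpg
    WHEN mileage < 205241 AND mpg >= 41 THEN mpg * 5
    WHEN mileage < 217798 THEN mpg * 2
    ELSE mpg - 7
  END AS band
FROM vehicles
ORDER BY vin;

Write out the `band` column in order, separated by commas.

-13, -49, 30, 49, 30, -54, 69, -20, 280, 76, 27, -36, 80

vin=D16: mileage < 142864 OR make = 'Kia' → -13
vin=D26: mileage < 142864 OR make = 'Kia' → -49
vin=D28: mileage < 51095 → 30
vin=D58: mileage < 51095 → 49
vin=D61: mileage < 217798 → 30
vin=D71: mileage < 142864 OR make = 'Kia' → -54
vin=D74: mileage < 51095 → 69
vin=D82: mileage < 142864 OR make = 'Kia' → -20
vin=D90: mileage < 205241 AND mpg >= 41 → 280
vin=D93: mileage < 217798 → 76
vin=D95: mileage < 51095 → 27
vin=D98: mileage < 142864 OR make = 'Kia' → -36
vin=D99: mileage < 217798 → 80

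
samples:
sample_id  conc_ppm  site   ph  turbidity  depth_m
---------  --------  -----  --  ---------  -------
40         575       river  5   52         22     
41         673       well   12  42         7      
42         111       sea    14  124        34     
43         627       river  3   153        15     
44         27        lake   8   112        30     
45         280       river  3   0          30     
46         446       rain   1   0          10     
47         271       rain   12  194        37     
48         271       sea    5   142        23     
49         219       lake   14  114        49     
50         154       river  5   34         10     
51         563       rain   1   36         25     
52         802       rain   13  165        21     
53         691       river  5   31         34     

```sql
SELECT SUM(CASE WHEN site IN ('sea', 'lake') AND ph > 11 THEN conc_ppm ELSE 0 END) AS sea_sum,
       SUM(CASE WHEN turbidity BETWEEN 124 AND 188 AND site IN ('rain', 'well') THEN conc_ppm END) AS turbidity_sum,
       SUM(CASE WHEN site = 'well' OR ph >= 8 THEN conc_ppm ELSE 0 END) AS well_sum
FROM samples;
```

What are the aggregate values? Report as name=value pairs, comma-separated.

sea_sum=330, turbidity_sum=802, well_sum=2103

[sea_sum: site IN ('sea', 'lake') AND ph > 11]
sample_id=40: ✗
sample_id=41: ✗
sample_id=42: ✓ → 111
sample_id=43: ✗
sample_id=44: ✗
sample_id=45: ✗
sample_id=46: ✗
sample_id=47: ✗
sample_id=48: ✗
sample_id=49: ✓ → 219
sample_id=50: ✗
sample_id=51: ✗
sample_id=52: ✗
sample_id=53: ✗
sea_sum = 111 + 219 = 330
—
[turbidity_sum: turbidity BETWEEN 124 AND 188 AND site IN ('rain', 'well')]
sample_id=40: ✗
sample_id=41: ✗
sample_id=42: ✗
sample_id=43: ✗
sample_id=44: ✗
sample_id=45: ✗
sample_id=46: ✗
sample_id=47: ✗
sample_id=48: ✗
sample_id=49: ✗
sample_id=50: ✗
sample_id=51: ✗
sample_id=52: ✓ → 802
sample_id=53: ✗
turbidity_sum = 802
—
[well_sum: site = 'well' OR ph >= 8]
sample_id=40: ✗
sample_id=41: ✓ → 673
sample_id=42: ✓ → 111
sample_id=43: ✗
sample_id=44: ✓ → 27
sample_id=45: ✗
sample_id=46: ✗
sample_id=47: ✓ → 271
sample_id=48: ✗
sample_id=49: ✓ → 219
sample_id=50: ✗
sample_id=51: ✗
sample_id=52: ✓ → 802
sample_id=53: ✗
well_sum = 673 + 111 + 27 + 271 + 219 + 802 = 2103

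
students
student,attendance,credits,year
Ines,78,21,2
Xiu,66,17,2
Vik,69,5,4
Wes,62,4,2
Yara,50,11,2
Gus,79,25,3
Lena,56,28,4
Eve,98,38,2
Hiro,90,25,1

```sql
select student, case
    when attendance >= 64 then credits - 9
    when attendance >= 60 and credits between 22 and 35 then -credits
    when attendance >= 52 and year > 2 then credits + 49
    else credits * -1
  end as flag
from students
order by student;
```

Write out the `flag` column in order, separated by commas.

29, 16, 16, 12, 77, -4, -4, 8, -11

student=Eve: attendance >= 64 → 29
student=Gus: attendance >= 64 → 16
student=Hiro: attendance >= 64 → 16
student=Ines: attendance >= 64 → 12
student=Lena: attendance >= 52 and year > 2 → 77
student=Vik: attendance >= 64 → -4
student=Wes: ELSE → -4
student=Xiu: attendance >= 64 → 8
student=Yara: ELSE → -11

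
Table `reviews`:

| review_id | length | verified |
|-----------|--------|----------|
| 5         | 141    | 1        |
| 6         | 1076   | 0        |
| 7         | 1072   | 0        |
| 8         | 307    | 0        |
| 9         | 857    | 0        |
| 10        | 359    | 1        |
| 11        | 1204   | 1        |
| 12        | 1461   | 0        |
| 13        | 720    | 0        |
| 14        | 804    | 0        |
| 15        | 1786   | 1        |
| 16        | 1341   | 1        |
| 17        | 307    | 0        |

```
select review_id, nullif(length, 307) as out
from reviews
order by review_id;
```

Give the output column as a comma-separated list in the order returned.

review_id=5: length=141 vs 307: differ → 141
review_id=6: length=1076 vs 307: differ → 1076
review_id=7: length=1072 vs 307: differ → 1072
review_id=8: length=307 vs 307: equal → NULL
review_id=9: length=857 vs 307: differ → 857
review_id=10: length=359 vs 307: differ → 359
review_id=11: length=1204 vs 307: differ → 1204
review_id=12: length=1461 vs 307: differ → 1461
review_id=13: length=720 vs 307: differ → 720
review_id=14: length=804 vs 307: differ → 804
review_id=15: length=1786 vs 307: differ → 1786
review_id=16: length=1341 vs 307: differ → 1341
review_id=17: length=307 vs 307: equal → NULL

141, 1076, 1072, NULL, 857, 359, 1204, 1461, 720, 804, 1786, 1341, NULL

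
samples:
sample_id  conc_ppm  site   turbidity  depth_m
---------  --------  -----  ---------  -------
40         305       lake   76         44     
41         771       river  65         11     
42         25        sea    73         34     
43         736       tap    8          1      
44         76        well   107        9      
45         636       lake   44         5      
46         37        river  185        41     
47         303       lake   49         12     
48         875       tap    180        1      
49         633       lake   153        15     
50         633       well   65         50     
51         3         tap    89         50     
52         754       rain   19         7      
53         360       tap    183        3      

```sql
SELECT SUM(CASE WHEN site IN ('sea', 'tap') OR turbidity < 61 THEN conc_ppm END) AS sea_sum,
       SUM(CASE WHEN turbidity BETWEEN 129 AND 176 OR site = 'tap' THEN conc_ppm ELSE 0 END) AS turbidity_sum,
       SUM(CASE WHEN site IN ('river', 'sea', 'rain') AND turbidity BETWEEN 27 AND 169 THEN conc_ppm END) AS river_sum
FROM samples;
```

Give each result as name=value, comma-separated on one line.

[sea_sum: site IN ('sea', 'tap') OR turbidity < 61]
sample_id=40: ✗
sample_id=41: ✗
sample_id=42: ✓ → 25
sample_id=43: ✓ → 736
sample_id=44: ✗
sample_id=45: ✓ → 636
sample_id=46: ✗
sample_id=47: ✓ → 303
sample_id=48: ✓ → 875
sample_id=49: ✗
sample_id=50: ✗
sample_id=51: ✓ → 3
sample_id=52: ✓ → 754
sample_id=53: ✓ → 360
sea_sum = 25 + 736 + 636 + 303 + 875 + 3 + 754 + 360 = 3692
—
[turbidity_sum: turbidity BETWEEN 129 AND 176 OR site = 'tap']
sample_id=40: ✗
sample_id=41: ✗
sample_id=42: ✗
sample_id=43: ✓ → 736
sample_id=44: ✗
sample_id=45: ✗
sample_id=46: ✗
sample_id=47: ✗
sample_id=48: ✓ → 875
sample_id=49: ✓ → 633
sample_id=50: ✗
sample_id=51: ✓ → 3
sample_id=52: ✗
sample_id=53: ✓ → 360
turbidity_sum = 736 + 875 + 633 + 3 + 360 = 2607
—
[river_sum: site IN ('river', 'sea', 'rain') AND turbidity BETWEEN 27 AND 169]
sample_id=40: ✗
sample_id=41: ✓ → 771
sample_id=42: ✓ → 25
sample_id=43: ✗
sample_id=44: ✗
sample_id=45: ✗
sample_id=46: ✗
sample_id=47: ✗
sample_id=48: ✗
sample_id=49: ✗
sample_id=50: ✗
sample_id=51: ✗
sample_id=52: ✗
sample_id=53: ✗
river_sum = 771 + 25 = 796

sea_sum=3692, turbidity_sum=2607, river_sum=796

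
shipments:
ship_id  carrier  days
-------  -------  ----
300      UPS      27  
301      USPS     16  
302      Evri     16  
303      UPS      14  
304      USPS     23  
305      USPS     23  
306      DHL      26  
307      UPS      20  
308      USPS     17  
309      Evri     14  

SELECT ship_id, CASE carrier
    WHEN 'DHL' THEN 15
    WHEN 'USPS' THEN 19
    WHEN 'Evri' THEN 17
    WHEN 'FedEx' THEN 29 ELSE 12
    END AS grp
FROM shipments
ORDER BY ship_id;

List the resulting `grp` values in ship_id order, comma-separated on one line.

12, 19, 17, 12, 19, 19, 15, 12, 19, 17

ship_id=300: ELSE → 12
ship_id=301: carrier='USPS' → 19
ship_id=302: carrier='Evri' → 17
ship_id=303: ELSE → 12
ship_id=304: carrier='USPS' → 19
ship_id=305: carrier='USPS' → 19
ship_id=306: carrier='DHL' → 15
ship_id=307: ELSE → 12
ship_id=308: carrier='USPS' → 19
ship_id=309: carrier='Evri' → 17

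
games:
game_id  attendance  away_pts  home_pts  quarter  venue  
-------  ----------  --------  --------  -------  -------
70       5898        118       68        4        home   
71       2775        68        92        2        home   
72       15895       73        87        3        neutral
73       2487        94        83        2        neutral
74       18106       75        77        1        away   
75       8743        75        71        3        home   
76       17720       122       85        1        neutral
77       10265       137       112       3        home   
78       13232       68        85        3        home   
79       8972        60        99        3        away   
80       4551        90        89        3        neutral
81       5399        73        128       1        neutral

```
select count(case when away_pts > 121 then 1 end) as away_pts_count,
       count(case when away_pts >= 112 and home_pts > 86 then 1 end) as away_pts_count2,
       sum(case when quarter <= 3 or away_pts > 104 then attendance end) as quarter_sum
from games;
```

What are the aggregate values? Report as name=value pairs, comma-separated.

away_pts_count=2, away_pts_count2=1, quarter_sum=114043

[away_pts_count: away_pts > 121]
game_id=70: ✗
game_id=71: ✗
game_id=72: ✗
game_id=73: ✗
game_id=74: ✗
game_id=75: ✗
game_id=76: ✓ → 1
game_id=77: ✓ → 1
game_id=78: ✗
game_id=79: ✗
game_id=80: ✗
game_id=81: ✗
away_pts_count = COUNT(1, 1) = 2
—
[away_pts_count2: away_pts >= 112 and home_pts > 86]
game_id=70: ✗
game_id=71: ✗
game_id=72: ✗
game_id=73: ✗
game_id=74: ✗
game_id=75: ✗
game_id=76: ✗
game_id=77: ✓ → 1
game_id=78: ✗
game_id=79: ✗
game_id=80: ✗
game_id=81: ✗
away_pts_count2 = COUNT(1) = 1
—
[quarter_sum: quarter <= 3 or away_pts > 104]
game_id=70: ✓ → 5898
game_id=71: ✓ → 2775
game_id=72: ✓ → 15895
game_id=73: ✓ → 2487
game_id=74: ✓ → 18106
game_id=75: ✓ → 8743
game_id=76: ✓ → 17720
game_id=77: ✓ → 10265
game_id=78: ✓ → 13232
game_id=79: ✓ → 8972
game_id=80: ✓ → 4551
game_id=81: ✓ → 5399
quarter_sum = 5898 + 2775 + 15895 + 2487 + 18106 + 8743 + 17720 + 10265 + 13232 + 8972 + 4551 + 5399 = 114043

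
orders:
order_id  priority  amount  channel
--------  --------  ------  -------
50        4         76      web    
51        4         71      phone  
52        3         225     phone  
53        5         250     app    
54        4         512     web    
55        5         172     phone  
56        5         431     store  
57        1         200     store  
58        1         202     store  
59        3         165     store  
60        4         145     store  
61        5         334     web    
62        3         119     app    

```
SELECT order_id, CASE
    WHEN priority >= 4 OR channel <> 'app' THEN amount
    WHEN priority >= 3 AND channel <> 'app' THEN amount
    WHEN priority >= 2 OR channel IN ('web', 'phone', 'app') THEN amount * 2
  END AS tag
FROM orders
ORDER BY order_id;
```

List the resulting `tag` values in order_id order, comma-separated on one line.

76, 71, 225, 250, 512, 172, 431, 200, 202, 165, 145, 334, 238

order_id=50: priority >= 4 OR channel <> 'app' → 76
order_id=51: priority >= 4 OR channel <> 'app' → 71
order_id=52: priority >= 4 OR channel <> 'app' → 225
order_id=53: priority >= 4 OR channel <> 'app' → 250
order_id=54: priority >= 4 OR channel <> 'app' → 512
order_id=55: priority >= 4 OR channel <> 'app' → 172
order_id=56: priority >= 4 OR channel <> 'app' → 431
order_id=57: priority >= 4 OR channel <> 'app' → 200
order_id=58: priority >= 4 OR channel <> 'app' → 202
order_id=59: priority >= 4 OR channel <> 'app' → 165
order_id=60: priority >= 4 OR channel <> 'app' → 145
order_id=61: priority >= 4 OR channel <> 'app' → 334
order_id=62: priority >= 2 OR channel IN ('web', 'phone', 'app') → 238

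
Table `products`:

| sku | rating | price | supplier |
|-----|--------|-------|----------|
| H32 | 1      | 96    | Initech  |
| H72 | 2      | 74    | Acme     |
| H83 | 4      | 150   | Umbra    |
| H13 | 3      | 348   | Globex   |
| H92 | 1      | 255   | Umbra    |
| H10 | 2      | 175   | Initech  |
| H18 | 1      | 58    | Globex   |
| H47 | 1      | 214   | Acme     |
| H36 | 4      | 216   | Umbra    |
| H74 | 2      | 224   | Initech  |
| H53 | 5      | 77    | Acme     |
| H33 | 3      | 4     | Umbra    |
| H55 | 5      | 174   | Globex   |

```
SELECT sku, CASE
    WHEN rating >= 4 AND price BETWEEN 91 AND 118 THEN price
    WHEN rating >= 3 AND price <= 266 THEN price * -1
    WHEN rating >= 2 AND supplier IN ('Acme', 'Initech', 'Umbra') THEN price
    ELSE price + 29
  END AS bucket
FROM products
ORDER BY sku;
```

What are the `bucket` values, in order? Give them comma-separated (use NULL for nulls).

sku=H10: rating >= 2 AND supplier IN ('Acme', 'Initech', 'Umbra') → 175
sku=H13: ELSE → 377
sku=H18: ELSE → 87
sku=H32: ELSE → 125
sku=H33: rating >= 3 AND price <= 266 → -4
sku=H36: rating >= 3 AND price <= 266 → -216
sku=H47: ELSE → 243
sku=H53: rating >= 3 AND price <= 266 → -77
sku=H55: rating >= 3 AND price <= 266 → -174
sku=H72: rating >= 2 AND supplier IN ('Acme', 'Initech', 'Umbra') → 74
sku=H74: rating >= 2 AND supplier IN ('Acme', 'Initech', 'Umbra') → 224
sku=H83: rating >= 3 AND price <= 266 → -150
sku=H92: ELSE → 284

175, 377, 87, 125, -4, -216, 243, -77, -174, 74, 224, -150, 284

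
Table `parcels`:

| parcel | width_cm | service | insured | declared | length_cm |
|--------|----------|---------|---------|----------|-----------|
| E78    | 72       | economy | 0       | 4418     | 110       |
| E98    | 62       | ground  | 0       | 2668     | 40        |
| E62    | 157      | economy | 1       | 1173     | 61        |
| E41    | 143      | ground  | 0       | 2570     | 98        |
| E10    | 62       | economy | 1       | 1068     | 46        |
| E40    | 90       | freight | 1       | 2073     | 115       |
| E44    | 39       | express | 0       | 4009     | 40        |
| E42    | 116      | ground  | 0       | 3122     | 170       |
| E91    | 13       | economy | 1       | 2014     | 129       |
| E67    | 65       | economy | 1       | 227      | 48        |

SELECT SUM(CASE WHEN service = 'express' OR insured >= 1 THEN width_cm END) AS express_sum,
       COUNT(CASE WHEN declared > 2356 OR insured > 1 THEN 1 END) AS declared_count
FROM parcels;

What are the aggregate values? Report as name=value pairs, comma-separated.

[express_sum: service = 'express' OR insured >= 1]
parcel=E78: ✗
parcel=E98: ✗
parcel=E62: ✓ → 157
parcel=E41: ✗
parcel=E10: ✓ → 62
parcel=E40: ✓ → 90
parcel=E44: ✓ → 39
parcel=E42: ✗
parcel=E91: ✓ → 13
parcel=E67: ✓ → 65
express_sum = 157 + 62 + 90 + 39 + 13 + 65 = 426
—
[declared_count: declared > 2356 OR insured > 1]
parcel=E78: ✓ → 1
parcel=E98: ✓ → 1
parcel=E62: ✗
parcel=E41: ✓ → 1
parcel=E10: ✗
parcel=E40: ✗
parcel=E44: ✓ → 1
parcel=E42: ✓ → 1
parcel=E91: ✗
parcel=E67: ✗
declared_count = COUNT(1, 1, 1, 1, 1) = 5

express_sum=426, declared_count=5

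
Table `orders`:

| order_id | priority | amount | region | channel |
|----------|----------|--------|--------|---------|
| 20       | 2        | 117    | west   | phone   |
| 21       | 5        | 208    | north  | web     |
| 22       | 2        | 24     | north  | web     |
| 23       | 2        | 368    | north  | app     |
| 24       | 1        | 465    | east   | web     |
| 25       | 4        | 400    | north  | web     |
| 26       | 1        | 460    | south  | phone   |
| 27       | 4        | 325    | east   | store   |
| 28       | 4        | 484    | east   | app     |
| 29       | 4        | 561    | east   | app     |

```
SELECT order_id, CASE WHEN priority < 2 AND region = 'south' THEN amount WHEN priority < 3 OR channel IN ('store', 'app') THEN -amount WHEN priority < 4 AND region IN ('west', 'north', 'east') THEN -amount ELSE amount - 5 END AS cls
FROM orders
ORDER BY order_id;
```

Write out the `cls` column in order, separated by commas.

-117, 203, -24, -368, -465, 395, 460, -325, -484, -561

order_id=20: priority < 3 OR channel IN ('store', 'app') → -117
order_id=21: ELSE → 203
order_id=22: priority < 3 OR channel IN ('store', 'app') → -24
order_id=23: priority < 3 OR channel IN ('store', 'app') → -368
order_id=24: priority < 3 OR channel IN ('store', 'app') → -465
order_id=25: ELSE → 395
order_id=26: priority < 2 AND region = 'south' → 460
order_id=27: priority < 3 OR channel IN ('store', 'app') → -325
order_id=28: priority < 3 OR channel IN ('store', 'app') → -484
order_id=29: priority < 3 OR channel IN ('store', 'app') → -561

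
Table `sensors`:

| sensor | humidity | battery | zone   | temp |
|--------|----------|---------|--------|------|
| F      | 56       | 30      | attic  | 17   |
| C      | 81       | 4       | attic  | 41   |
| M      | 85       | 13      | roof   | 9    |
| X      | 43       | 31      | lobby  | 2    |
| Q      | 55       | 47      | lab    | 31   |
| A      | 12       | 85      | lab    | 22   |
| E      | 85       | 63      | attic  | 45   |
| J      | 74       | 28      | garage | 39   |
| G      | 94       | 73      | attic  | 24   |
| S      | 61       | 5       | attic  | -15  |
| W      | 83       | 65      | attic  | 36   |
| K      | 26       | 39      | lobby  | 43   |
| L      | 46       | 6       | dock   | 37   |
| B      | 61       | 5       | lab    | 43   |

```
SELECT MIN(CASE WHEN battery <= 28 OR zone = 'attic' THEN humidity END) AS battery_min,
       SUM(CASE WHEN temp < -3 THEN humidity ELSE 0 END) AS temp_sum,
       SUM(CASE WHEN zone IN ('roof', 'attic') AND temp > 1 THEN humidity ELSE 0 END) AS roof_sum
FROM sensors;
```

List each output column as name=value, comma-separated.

battery_min=46, temp_sum=61, roof_sum=484

[battery_min: battery <= 28 OR zone = 'attic']
sensor=F: ✓ → 56
sensor=C: ✓ → 81
sensor=M: ✓ → 85
sensor=X: ✗
sensor=Q: ✗
sensor=A: ✗
sensor=E: ✓ → 85
sensor=J: ✓ → 74
sensor=G: ✓ → 94
sensor=S: ✓ → 61
sensor=W: ✓ → 83
sensor=K: ✗
sensor=L: ✓ → 46
sensor=B: ✓ → 61
battery_min = MIN(56, 81, 85, 85, 74, 94, 61, 83, 46, 61) = 46
—
[temp_sum: temp < -3]
sensor=F: ✗
sensor=C: ✗
sensor=M: ✗
sensor=X: ✗
sensor=Q: ✗
sensor=A: ✗
sensor=E: ✗
sensor=J: ✗
sensor=G: ✗
sensor=S: ✓ → 61
sensor=W: ✗
sensor=K: ✗
sensor=L: ✗
sensor=B: ✗
temp_sum = 61
—
[roof_sum: zone IN ('roof', 'attic') AND temp > 1]
sensor=F: ✓ → 56
sensor=C: ✓ → 81
sensor=M: ✓ → 85
sensor=X: ✗
sensor=Q: ✗
sensor=A: ✗
sensor=E: ✓ → 85
sensor=J: ✗
sensor=G: ✓ → 94
sensor=S: ✗
sensor=W: ✓ → 83
sensor=K: ✗
sensor=L: ✗
sensor=B: ✗
roof_sum = 56 + 81 + 85 + 85 + 94 + 83 = 484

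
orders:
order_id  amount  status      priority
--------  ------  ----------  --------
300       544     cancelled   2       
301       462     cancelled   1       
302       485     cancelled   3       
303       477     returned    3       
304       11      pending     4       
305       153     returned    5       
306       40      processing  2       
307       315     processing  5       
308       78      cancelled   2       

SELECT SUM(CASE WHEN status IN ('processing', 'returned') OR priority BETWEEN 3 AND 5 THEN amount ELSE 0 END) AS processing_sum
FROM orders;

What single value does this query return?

1481

order_id=300: ✗
order_id=301: ✗
order_id=302: ✓ → 485
order_id=303: ✓ → 477
order_id=304: ✓ → 11
order_id=305: ✓ → 153
order_id=306: ✓ → 40
order_id=307: ✓ → 315
order_id=308: ✗
processing_sum = 485 + 477 + 11 + 153 + 40 + 315 = 1481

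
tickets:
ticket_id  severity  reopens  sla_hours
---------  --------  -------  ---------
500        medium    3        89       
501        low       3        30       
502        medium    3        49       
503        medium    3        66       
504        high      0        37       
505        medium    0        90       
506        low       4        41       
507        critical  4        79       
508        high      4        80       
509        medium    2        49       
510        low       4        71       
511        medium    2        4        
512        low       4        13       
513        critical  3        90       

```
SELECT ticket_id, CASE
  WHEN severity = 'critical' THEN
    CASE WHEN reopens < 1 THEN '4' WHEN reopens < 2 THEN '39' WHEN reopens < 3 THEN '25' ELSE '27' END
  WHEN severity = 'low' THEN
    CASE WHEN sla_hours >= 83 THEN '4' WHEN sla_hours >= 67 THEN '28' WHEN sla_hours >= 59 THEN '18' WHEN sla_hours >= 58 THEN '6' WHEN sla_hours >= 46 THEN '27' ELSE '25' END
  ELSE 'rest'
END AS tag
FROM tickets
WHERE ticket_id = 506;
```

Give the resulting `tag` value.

25

ticket_id = 506: severity=low, reopens=4, sla_hours=41.
severity='low' → inner[ELSE] → 25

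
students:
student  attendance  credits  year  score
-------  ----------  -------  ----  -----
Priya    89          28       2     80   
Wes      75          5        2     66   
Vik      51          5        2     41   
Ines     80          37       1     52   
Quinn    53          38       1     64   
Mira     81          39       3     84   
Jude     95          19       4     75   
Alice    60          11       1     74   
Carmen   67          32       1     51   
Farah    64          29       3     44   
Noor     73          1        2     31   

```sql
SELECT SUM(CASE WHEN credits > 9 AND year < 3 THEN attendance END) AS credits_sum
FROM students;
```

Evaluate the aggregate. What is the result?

student=Priya: ✓ → 89
student=Wes: ✗
student=Vik: ✗
student=Ines: ✓ → 80
student=Quinn: ✓ → 53
student=Mira: ✗
student=Jude: ✗
student=Alice: ✓ → 60
student=Carmen: ✓ → 67
student=Farah: ✗
student=Noor: ✗
credits_sum = 89 + 80 + 53 + 60 + 67 = 349

349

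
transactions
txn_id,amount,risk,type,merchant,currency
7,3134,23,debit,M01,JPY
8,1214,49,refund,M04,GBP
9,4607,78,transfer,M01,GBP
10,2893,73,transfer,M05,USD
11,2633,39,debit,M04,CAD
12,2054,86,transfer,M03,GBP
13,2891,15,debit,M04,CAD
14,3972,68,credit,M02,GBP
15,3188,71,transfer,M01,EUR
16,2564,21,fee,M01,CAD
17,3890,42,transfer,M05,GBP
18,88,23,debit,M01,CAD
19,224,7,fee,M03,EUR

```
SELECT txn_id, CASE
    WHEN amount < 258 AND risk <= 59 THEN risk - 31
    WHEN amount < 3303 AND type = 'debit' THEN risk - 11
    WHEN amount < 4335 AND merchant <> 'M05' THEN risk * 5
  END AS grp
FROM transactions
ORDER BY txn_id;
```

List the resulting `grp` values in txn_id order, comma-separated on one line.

txn_id=7: amount < 3303 AND type = 'debit' → 12
txn_id=8: amount < 4335 AND merchant <> 'M05' → 245
txn_id=9: (no match → NULL) → NULL
txn_id=10: (no match → NULL) → NULL
txn_id=11: amount < 3303 AND type = 'debit' → 28
txn_id=12: amount < 4335 AND merchant <> 'M05' → 430
txn_id=13: amount < 3303 AND type = 'debit' → 4
txn_id=14: amount < 4335 AND merchant <> 'M05' → 340
txn_id=15: amount < 4335 AND merchant <> 'M05' → 355
txn_id=16: amount < 4335 AND merchant <> 'M05' → 105
txn_id=17: (no match → NULL) → NULL
txn_id=18: amount < 258 AND risk <= 59 → -8
txn_id=19: amount < 258 AND risk <= 59 → -24

12, 245, NULL, NULL, 28, 430, 4, 340, 355, 105, NULL, -8, -24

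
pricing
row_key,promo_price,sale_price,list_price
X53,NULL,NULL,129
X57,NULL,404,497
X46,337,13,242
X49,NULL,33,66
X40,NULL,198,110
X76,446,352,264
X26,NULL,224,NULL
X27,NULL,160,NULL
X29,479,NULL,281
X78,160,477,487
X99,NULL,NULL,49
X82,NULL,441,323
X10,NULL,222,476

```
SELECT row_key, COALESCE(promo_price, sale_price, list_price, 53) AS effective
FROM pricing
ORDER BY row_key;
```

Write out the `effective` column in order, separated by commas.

row_key=X10: promo_price=NULL, sale_price=222 → 222
row_key=X26: promo_price=NULL, sale_price=224 → 224
row_key=X27: promo_price=NULL, sale_price=160 → 160
row_key=X29: promo_price=479 → 479
row_key=X40: promo_price=NULL, sale_price=198 → 198
row_key=X46: promo_price=337 → 337
row_key=X49: promo_price=NULL, sale_price=33 → 33
row_key=X53: promo_price=NULL, sale_price=NULL, list_price=129 → 129
row_key=X57: promo_price=NULL, sale_price=404 → 404
row_key=X76: promo_price=446 → 446
row_key=X78: promo_price=160 → 160
row_key=X82: promo_price=NULL, sale_price=441 → 441
row_key=X99: promo_price=NULL, sale_price=NULL, list_price=49 → 49

222, 224, 160, 479, 198, 337, 33, 129, 404, 446, 160, 441, 49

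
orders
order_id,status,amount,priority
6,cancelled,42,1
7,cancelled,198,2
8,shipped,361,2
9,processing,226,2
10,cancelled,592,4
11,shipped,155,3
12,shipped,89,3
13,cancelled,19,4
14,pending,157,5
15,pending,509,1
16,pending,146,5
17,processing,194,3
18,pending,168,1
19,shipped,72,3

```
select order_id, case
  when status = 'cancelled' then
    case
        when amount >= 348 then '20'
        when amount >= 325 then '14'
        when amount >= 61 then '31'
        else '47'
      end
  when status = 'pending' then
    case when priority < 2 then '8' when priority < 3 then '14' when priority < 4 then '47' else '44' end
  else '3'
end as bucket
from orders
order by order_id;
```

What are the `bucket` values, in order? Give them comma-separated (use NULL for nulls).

order_id=6: status='cancelled' → inner[ELSE] → 47
order_id=7: status='cancelled' → inner[amount >= 61] → 31
order_id=8: status='shipped' → outer ELSE → 3
order_id=9: status='processing' → outer ELSE → 3
order_id=10: status='cancelled' → inner[amount >= 348] → 20
order_id=11: status='shipped' → outer ELSE → 3
order_id=12: status='shipped' → outer ELSE → 3
order_id=13: status='cancelled' → inner[ELSE] → 47
order_id=14: status='pending' → inner[ELSE] → 44
order_id=15: status='pending' → inner[priority < 2] → 8
order_id=16: status='pending' → inner[ELSE] → 44
order_id=17: status='processing' → outer ELSE → 3
order_id=18: status='pending' → inner[priority < 2] → 8
order_id=19: status='shipped' → outer ELSE → 3

47, 31, 3, 3, 20, 3, 3, 47, 44, 8, 44, 3, 8, 3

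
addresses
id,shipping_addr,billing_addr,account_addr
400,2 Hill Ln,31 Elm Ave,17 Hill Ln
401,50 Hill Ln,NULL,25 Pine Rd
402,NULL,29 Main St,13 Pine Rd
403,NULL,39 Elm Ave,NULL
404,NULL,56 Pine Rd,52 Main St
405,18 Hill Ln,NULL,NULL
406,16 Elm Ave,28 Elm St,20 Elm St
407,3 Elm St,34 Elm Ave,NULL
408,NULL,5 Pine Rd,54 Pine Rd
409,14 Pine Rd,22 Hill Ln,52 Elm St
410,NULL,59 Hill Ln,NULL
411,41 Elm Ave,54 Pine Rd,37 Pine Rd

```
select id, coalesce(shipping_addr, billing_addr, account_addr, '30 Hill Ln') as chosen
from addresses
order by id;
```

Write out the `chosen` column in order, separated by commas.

id=400: shipping_addr=2 Hill Ln → 2 Hill Ln
id=401: shipping_addr=50 Hill Ln → 50 Hill Ln
id=402: shipping_addr=NULL, billing_addr=29 Main St → 29 Main St
id=403: shipping_addr=NULL, billing_addr=39 Elm Ave → 39 Elm Ave
id=404: shipping_addr=NULL, billing_addr=56 Pine Rd → 56 Pine Rd
id=405: shipping_addr=18 Hill Ln → 18 Hill Ln
id=406: shipping_addr=16 Elm Ave → 16 Elm Ave
id=407: shipping_addr=3 Elm St → 3 Elm St
id=408: shipping_addr=NULL, billing_addr=5 Pine Rd → 5 Pine Rd
id=409: shipping_addr=14 Pine Rd → 14 Pine Rd
id=410: shipping_addr=NULL, billing_addr=59 Hill Ln → 59 Hill Ln
id=411: shipping_addr=41 Elm Ave → 41 Elm Ave

2 Hill Ln, 50 Hill Ln, 29 Main St, 39 Elm Ave, 56 Pine Rd, 18 Hill Ln, 16 Elm Ave, 3 Elm St, 5 Pine Rd, 14 Pine Rd, 59 Hill Ln, 41 Elm Ave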